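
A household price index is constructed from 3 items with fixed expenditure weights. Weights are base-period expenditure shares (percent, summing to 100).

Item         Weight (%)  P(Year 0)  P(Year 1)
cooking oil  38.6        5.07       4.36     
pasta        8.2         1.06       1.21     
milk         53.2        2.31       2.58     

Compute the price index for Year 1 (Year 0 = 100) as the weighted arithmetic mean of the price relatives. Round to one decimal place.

cooking oil: 38.6 × (4.36/5.07) = 38.6 × 0.859961 = 33.1945
pasta: 8.2 × (1.21/1.06) = 8.2 × 1.141509 = 9.3604
milk: 53.2 × (2.58/2.31) = 53.2 × 1.116883 = 59.4182
Index = Σ wᵢ·(p₁ᵢ/p₀ᵢ) = 33.1945 + 9.3604 + 59.4182 = 101.9730

102.0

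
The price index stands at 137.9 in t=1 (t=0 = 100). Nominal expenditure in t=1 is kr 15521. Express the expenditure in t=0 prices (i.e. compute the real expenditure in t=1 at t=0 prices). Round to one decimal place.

Real = Nominal ÷ (Index/100) = 15521 ÷ (137.9/100)
     = 15521 ÷ 1.379 = 11255.2574

11255.3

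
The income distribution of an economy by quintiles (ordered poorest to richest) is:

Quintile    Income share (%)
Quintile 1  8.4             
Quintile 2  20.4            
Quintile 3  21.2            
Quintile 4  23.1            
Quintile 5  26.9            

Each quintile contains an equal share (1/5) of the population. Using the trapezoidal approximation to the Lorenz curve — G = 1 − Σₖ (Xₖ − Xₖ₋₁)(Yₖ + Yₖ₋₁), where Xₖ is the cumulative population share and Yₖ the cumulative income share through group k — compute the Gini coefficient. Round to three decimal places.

0.159

Cumulative income shares Yₖ: 0.0840, 0.2880, 0.5000, 0.7310, 1.0000
Σ (Xₖ−Xₖ₋₁)(Yₖ+Yₖ₋₁) = (1/5)(0.0840+0.0000) + (1/5)(0.2880+0.0840) + (1/5)(0.5000+0.2880) + (1/5)(0.7310+0.5000) + (1/5)(1.0000+0.7310)
  = 0.0168 + 0.0744 + 0.1576 + 0.2462 + 0.3462 = 0.8412
G = 1 − 0.8412 = 0.1588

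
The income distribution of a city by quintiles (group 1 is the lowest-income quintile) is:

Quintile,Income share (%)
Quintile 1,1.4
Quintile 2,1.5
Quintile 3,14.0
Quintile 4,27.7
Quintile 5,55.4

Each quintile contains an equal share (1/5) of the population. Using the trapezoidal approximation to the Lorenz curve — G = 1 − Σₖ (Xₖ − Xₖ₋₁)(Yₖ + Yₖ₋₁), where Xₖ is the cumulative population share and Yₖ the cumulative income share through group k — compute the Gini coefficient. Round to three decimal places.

Cumulative income shares Yₖ: 0.0140, 0.0290, 0.1690, 0.4460, 1.0000
Σ (Xₖ−Xₖ₋₁)(Yₖ+Yₖ₋₁) = (1/5)(0.0140+0.0000) + (1/5)(0.0290+0.0140) + (1/5)(0.1690+0.0290) + (1/5)(0.4460+0.1690) + (1/5)(1.0000+0.4460)
  = 0.0028 + 0.0086 + 0.0396 + 0.1230 + 0.2892 = 0.4632
G = 1 − 0.4632 = 0.5368

0.537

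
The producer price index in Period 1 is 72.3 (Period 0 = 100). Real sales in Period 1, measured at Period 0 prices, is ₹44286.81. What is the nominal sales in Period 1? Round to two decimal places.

32019.36

Nominal = Real × (Index/100) = 44286.81 × (72.3/100)
        = 44286.81 × 0.723 = 32019.3636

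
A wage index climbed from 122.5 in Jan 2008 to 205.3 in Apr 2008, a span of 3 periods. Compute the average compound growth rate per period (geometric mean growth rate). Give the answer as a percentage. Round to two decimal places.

Growth factor = (205.3/122.5)^(1/3) = (1.675918)^(1/3) = 1.187821
Growth rate = 1.187821 − 1 = 0.187821 = 18.7821%

18.78%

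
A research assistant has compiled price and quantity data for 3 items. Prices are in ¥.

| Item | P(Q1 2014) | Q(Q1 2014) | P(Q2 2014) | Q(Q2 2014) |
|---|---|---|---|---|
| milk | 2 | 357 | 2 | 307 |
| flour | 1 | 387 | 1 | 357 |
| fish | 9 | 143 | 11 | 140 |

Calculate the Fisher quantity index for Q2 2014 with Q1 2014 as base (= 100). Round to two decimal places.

Laspeyres component (base-period weights):
ΣP(Q1 2014)Q(Q2 2014) = 2×307 + 1×357 + 9×140 = 614 + 357 + 1260 = 2231
ΣP(Q1 2014)Q(Q1 2014) = 2×357 + 1×387 + 9×143 = 714 + 387 + 1287 = 2388
L = 2231 / 2388 × 100 = 93.4255
Paasche component (current-period weights):
ΣP(Q2 2014)Q(Q2 2014) = 2×307 + 1×357 + 11×140 = 614 + 357 + 1540 = 2511
ΣP(Q2 2014)Q(Q1 2014) = 2×357 + 1×387 + 11×143 = 714 + 387 + 1573 = 2674
P = 2511 / 2674 × 100 = 93.9043
Fisher = √(L × P) = √(93.4255 × 93.9043) = 93.6646

93.66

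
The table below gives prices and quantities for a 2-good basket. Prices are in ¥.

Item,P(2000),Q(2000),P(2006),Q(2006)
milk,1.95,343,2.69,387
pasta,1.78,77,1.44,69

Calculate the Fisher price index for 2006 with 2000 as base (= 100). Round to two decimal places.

129.10

Laspeyres component (base-period weights):
ΣP(2006)Q(2000) = 2.69×343 + 1.44×77 = 922.67 + 110.88 = 1033.55
ΣP(2000)Q(2000) = 1.95×343 + 1.78×77 = 668.85 + 137.06 = 805.91
L = 1033.55 / 805.91 × 100 = 128.2463
Paasche component (current-period weights):
ΣP(2006)Q(2006) = 2.69×387 + 1.44×69 = 1041.03 + 99.36 = 1140.39
ΣP(2000)Q(2006) = 1.95×387 + 1.78×69 = 754.65 + 122.82 = 877.47
P = 1140.39 / 877.47 × 100 = 129.9634
Fisher = √(L × P) = √(128.2463 × 129.9634) = 129.1020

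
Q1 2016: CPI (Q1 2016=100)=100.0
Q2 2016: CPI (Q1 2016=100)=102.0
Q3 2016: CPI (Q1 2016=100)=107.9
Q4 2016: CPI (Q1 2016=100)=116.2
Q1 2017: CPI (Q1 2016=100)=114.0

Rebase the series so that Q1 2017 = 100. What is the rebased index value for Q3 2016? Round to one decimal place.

Rebased(Q3 2016) = 107.9 / 114.0 × 100 = 94.6491

94.6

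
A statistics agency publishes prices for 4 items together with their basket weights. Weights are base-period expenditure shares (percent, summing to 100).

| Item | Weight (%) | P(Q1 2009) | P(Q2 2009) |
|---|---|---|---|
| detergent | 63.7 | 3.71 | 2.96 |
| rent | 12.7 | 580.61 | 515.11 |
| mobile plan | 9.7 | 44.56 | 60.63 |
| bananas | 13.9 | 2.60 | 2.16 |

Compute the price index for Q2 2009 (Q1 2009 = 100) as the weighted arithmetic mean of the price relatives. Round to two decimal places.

86.84

detergent: 63.7 × (2.96/3.71) = 63.7 × 0.797844 = 50.8226
rent: 12.7 × (515.11/580.61) = 12.7 × 0.887188 = 11.2673
mobile plan: 9.7 × (60.63/44.56) = 9.7 × 1.360637 = 13.1982
bananas: 13.9 × (2.16/2.60) = 13.9 × 0.830769 = 11.5477
Index = Σ wᵢ·(p₁ᵢ/p₀ᵢ) = 50.8226 + 11.2673 + 13.1982 + 11.5477 = 86.8358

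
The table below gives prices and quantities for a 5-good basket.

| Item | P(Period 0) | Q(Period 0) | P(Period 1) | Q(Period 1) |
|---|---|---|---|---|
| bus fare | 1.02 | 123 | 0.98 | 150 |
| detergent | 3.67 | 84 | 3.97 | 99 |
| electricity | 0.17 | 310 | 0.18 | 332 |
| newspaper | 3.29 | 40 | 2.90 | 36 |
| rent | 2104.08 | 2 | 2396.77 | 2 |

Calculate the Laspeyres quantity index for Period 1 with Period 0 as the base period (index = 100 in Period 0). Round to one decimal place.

Laspeyres quantity index uses base-period prices as weights.
ΣP(Period 0)·Q(Period 1) = 1.02×150 + 3.67×99 + 0.17×332 + 3.29×36 + 2104.08×2 = 153 + 363.33 + 56.44 + 118.44 + 4208.16 = 4899.37
ΣP(Period 0)·Q(Period 0) = 1.02×123 + 3.67×84 + 0.17×310 + 3.29×40 + 2104.08×2 = 125.46 + 308.28 + 52.7 + 131.6 + 4208.16 = 4826.2
Index = 4899.37 / 4826.2 × 100 = 101.5161

101.5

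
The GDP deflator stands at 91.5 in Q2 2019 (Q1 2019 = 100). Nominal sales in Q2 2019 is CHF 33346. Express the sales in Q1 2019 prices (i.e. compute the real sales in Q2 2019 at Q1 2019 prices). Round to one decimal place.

Real = Nominal ÷ (Index/100) = 33346 ÷ (91.5/100)
     = 33346 ÷ 0.915 = 36443.7158

36443.7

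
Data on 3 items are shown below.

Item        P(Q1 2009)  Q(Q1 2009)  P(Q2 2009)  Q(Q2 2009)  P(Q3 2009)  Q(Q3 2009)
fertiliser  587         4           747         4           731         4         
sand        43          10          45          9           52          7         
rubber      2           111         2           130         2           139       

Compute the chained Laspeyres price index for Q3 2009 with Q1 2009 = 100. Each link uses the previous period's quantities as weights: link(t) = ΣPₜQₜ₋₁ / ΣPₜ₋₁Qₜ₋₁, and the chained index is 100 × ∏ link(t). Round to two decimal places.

Link Q1 2009→Q2 2009:
ΣP(Q2 2009)Q(Q1 2009) = 747×4 + 45×10 + 2×111 = 2988 + 450 + 222 = 3660
ΣP(Q1 2009)Q(Q1 2009) = 587×4 + 43×10 + 2×111 = 2348 + 430 + 222 = 3000
link = 3660/3000 = 1.220000
Link Q2 2009→Q3 2009:
ΣP(Q3 2009)Q(Q2 2009) = 731×4 + 52×9 + 2×130 = 2924 + 468 + 260 = 3652
ΣP(Q2 2009)Q(Q2 2009) = 747×4 + 45×9 + 2×130 = 2988 + 405 + 260 = 3653
link = 3652/3653 = 0.999726
Chained index = 100 × 1.220000 × 0.999726 = 121.9666

121.97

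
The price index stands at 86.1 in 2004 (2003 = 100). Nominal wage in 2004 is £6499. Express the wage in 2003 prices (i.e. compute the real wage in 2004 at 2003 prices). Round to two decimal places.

7548.20

Real = Nominal ÷ (Index/100) = 6499 ÷ (86.1/100)
     = 6499 ÷ 0.861 = 7548.1998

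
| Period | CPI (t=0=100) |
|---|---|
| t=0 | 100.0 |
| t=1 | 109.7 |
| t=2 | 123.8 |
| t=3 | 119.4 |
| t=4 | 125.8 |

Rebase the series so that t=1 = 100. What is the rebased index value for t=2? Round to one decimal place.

Rebased(t=2) = 123.8 / 109.7 × 100 = 112.8532

112.9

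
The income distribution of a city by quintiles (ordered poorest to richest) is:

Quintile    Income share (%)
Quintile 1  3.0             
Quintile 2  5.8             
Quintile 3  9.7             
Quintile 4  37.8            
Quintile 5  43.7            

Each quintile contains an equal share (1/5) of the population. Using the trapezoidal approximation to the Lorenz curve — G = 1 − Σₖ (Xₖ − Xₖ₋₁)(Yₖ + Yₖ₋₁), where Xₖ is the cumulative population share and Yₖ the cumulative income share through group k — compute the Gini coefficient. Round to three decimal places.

Cumulative income shares Yₖ: 0.0300, 0.0880, 0.1850, 0.5630, 1.0000
Σ (Xₖ−Xₖ₋₁)(Yₖ+Yₖ₋₁) = (1/5)(0.0300+0.0000) + (1/5)(0.0880+0.0300) + (1/5)(0.1850+0.0880) + (1/5)(0.5630+0.1850) + (1/5)(1.0000+0.5630)
  = 0.0060 + 0.0236 + 0.0546 + 0.1496 + 0.3126 = 0.5464
G = 1 − 0.5464 = 0.4536

0.454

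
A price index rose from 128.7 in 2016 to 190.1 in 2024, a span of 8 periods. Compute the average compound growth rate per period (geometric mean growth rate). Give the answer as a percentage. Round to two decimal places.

5.00%

Growth factor = (190.1/128.7)^(1/8) = (1.477078)^(1/8) = 1.049967
Growth rate = 1.049967 − 1 = 0.049967 = 4.9967%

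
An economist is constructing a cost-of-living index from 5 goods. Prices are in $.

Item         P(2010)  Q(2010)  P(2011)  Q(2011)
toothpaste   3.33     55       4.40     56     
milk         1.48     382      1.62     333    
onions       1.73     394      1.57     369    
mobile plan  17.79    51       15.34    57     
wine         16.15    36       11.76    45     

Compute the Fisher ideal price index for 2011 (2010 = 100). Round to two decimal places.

Laspeyres component (base-period weights):
ΣP(2011)Q(2010) = 4.40×55 + 1.62×382 + 1.57×394 + 15.34×51 + 11.76×36 = 242 + 618.84 + 618.58 + 782.34 + 423.36 = 2685.12
ΣP(2010)Q(2010) = 3.33×55 + 1.48×382 + 1.73×394 + 17.79×51 + 16.15×36 = 183.15 + 565.36 + 681.62 + 907.29 + 581.4 = 2918.82
L = 2685.12 / 2918.82 × 100 = 91.9933
Paasche component (current-period weights):
ΣP(2011)Q(2011) = 4.40×56 + 1.62×333 + 1.57×369 + 15.34×57 + 11.76×45 = 246.4 + 539.46 + 579.33 + 874.38 + 529.2 = 2768.77
ΣP(2010)Q(2011) = 3.33×56 + 1.48×333 + 1.73×369 + 17.79×57 + 16.15×45 = 186.48 + 492.84 + 638.37 + 1014.03 + 726.75 = 3058.47
P = 2768.77 / 3058.47 × 100 = 90.5279
Fisher = √(L × P) = √(91.9933 × 90.5279) = 91.2577

91.26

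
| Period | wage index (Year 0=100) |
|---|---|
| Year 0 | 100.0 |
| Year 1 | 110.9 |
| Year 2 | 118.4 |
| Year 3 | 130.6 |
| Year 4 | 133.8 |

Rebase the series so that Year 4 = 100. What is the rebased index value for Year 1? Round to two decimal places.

82.88

Rebased(Year 1) = 110.9 / 133.8 × 100 = 82.8849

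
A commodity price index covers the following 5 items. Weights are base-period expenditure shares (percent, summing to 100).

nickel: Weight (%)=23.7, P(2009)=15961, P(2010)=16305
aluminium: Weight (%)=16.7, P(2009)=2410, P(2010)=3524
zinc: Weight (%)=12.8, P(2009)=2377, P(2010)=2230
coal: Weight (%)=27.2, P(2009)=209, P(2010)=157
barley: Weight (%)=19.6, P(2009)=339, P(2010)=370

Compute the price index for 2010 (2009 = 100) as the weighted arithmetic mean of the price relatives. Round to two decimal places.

102.46

nickel: 23.7 × (16305/15961) = 23.7 × 1.021553 = 24.2108
aluminium: 16.7 × (3524/2410) = 16.7 × 1.462241 = 24.4194
zinc: 12.8 × (2230/2377) = 12.8 × 0.938157 = 12.0084
coal: 27.2 × (157/209) = 27.2 × 0.751196 = 20.4325
barley: 19.6 × (370/339) = 19.6 × 1.091445 = 21.3923
Index = Σ wᵢ·(p₁ᵢ/p₀ᵢ) = 24.2108 + 24.4194 + 12.0084 + 20.4325 + 21.3923 = 102.4635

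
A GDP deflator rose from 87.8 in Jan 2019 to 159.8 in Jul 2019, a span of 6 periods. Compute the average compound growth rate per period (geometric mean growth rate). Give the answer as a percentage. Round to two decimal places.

10.50%

Growth factor = (159.8/87.8)^(1/6) = (1.820046)^(1/6) = 1.104961
Growth rate = 1.104961 − 1 = 0.104961 = 10.4961%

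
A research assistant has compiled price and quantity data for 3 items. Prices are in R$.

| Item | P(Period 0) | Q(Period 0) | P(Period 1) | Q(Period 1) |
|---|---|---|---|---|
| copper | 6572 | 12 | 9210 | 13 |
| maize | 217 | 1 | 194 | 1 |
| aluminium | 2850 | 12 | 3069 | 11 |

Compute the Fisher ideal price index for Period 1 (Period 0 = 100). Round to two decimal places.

130.80

Laspeyres component (base-period weights):
ΣP(Period 1)Q(Period 0) = 9210×12 + 194×1 + 3069×12 = 110520 + 194 + 36828 = 147542
ΣP(Period 0)Q(Period 0) = 6572×12 + 217×1 + 2850×12 = 78864 + 217 + 34200 = 113281
L = 147542 / 113281 × 100 = 130.2443
Paasche component (current-period weights):
ΣP(Period 1)Q(Period 1) = 9210×13 + 194×1 + 3069×11 = 119730 + 194 + 33759 = 153683
ΣP(Period 0)Q(Period 1) = 6572×13 + 217×1 + 2850×11 = 85436 + 217 + 31350 = 117003
P = 153683 / 117003 × 100 = 131.3496
Fisher = √(L × P) = √(130.2443 × 131.3496) = 130.7958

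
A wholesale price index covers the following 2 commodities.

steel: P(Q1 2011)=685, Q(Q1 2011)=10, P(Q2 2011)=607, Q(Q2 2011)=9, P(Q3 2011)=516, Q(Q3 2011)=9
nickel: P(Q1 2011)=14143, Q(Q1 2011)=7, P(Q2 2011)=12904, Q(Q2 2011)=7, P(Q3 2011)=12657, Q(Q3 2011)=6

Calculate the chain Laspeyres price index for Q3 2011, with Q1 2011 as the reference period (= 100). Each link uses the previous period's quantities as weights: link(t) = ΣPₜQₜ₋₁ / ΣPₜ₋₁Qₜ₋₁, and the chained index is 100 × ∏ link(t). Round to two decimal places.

Link Q1 2011→Q2 2011:
ΣP(Q2 2011)Q(Q1 2011) = 607×10 + 12904×7 = 6070 + 90328 = 96398
ΣP(Q1 2011)Q(Q1 2011) = 685×10 + 14143×7 = 6850 + 99001 = 105851
link = 96398/105851 = 0.910695
Link Q2 2011→Q3 2011:
ΣP(Q3 2011)Q(Q2 2011) = 516×9 + 12657×7 = 4644 + 88599 = 93243
ΣP(Q2 2011)Q(Q2 2011) = 607×9 + 12904×7 = 5463 + 90328 = 95791
link = 93243/95791 = 0.973400
Chained index = 100 × 0.910695 × 0.973400 = 88.6471

88.65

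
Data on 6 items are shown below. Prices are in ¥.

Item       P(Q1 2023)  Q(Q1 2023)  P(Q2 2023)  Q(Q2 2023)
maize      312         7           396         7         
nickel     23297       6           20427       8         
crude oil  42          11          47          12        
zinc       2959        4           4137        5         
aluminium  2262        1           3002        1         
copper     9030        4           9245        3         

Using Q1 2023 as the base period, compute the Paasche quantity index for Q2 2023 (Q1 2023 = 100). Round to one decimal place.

Paasche quantity index uses current-period prices as weights.
ΣP(Q2 2023)·Q(Q2 2023) = 396×7 + 20427×8 + 47×12 + 4137×5 + 3002×1 + 9245×3 = 2772 + 163416 + 564 + 20685 + 3002 + 27735 = 218174
ΣP(Q2 2023)·Q(Q1 2023) = 396×7 + 20427×6 + 47×11 + 4137×4 + 3002×1 + 9245×4 = 2772 + 122562 + 517 + 16548 + 3002 + 36980 = 182381
Index = 218174 / 182381 × 100 = 119.6254

119.6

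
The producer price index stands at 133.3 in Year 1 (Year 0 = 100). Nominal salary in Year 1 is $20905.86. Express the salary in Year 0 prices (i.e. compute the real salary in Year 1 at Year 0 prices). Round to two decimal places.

Real = Nominal ÷ (Index/100) = 20905.86 ÷ (133.3/100)
     = 20905.86 ÷ 1.333 = 15683.3158

15683.32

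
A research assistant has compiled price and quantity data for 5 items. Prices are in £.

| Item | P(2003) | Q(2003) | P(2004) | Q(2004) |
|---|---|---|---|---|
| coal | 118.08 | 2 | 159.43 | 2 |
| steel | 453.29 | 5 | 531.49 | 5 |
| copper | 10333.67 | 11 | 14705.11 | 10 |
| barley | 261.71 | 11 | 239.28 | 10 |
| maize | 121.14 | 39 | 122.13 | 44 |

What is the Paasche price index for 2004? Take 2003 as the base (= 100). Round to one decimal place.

138.7

Paasche price index uses current-period quantities as weights.
ΣP(2004)·Q(2004) = 159.43×2 + 531.49×5 + 14705.11×10 + 239.28×10 + 122.13×44 = 318.86 + 2657.45 + 147051.1 + 2392.8 + 5373.72 = 157793.93
ΣP(2003)·Q(2004) = 118.08×2 + 453.29×5 + 10333.67×10 + 261.71×10 + 121.14×44 = 236.16 + 2266.45 + 103336.7 + 2617.1 + 5330.16 = 113786.57
Index = 157793.93 / 113786.57 × 100 = 138.6754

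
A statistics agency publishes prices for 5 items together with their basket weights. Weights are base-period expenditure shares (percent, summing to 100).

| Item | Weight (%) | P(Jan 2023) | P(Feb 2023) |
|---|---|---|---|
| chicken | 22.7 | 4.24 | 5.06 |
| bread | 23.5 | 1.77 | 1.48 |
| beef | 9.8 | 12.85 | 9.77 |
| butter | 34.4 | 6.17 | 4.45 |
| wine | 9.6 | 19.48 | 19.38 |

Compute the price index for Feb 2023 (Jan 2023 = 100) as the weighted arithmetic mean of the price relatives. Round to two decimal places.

88.55

chicken: 22.7 × (5.06/4.24) = 22.7 × 1.193396 = 27.0901
bread: 23.5 × (1.48/1.77) = 23.5 × 0.836158 = 19.6497
beef: 9.8 × (9.77/12.85) = 9.8 × 0.760311 = 7.4511
butter: 34.4 × (4.45/6.17) = 34.4 × 0.721232 = 24.8104
wine: 9.6 × (19.38/19.48) = 9.6 × 0.994867 = 9.5507
Index = Σ wᵢ·(p₁ᵢ/p₀ᵢ) = 27.0901 + 19.6497 + 7.4511 + 24.8104 + 9.5507 = 88.5520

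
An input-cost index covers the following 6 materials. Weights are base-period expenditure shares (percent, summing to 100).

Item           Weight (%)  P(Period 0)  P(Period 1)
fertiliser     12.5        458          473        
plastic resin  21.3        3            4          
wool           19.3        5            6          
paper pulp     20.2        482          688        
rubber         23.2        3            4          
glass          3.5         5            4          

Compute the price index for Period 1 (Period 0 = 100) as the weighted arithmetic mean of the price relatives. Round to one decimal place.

127.0

fertiliser: 12.5 × (473/458) = 12.5 × 1.032751 = 12.9094
plastic resin: 21.3 × (4/3) = 21.3 × 1.333333 = 28.4000
wool: 19.3 × (6/5) = 19.3 × 1.200000 = 23.1600
paper pulp: 20.2 × (688/482) = 20.2 × 1.427386 = 28.8332
rubber: 23.2 × (4/3) = 23.2 × 1.333333 = 30.9333
glass: 3.5 × (4/5) = 3.5 × 0.800000 = 2.8000
Index = Σ wᵢ·(p₁ᵢ/p₀ᵢ) = 12.9094 + 28.4000 + 23.1600 + 28.8332 + 30.9333 + 2.8000 = 127.0359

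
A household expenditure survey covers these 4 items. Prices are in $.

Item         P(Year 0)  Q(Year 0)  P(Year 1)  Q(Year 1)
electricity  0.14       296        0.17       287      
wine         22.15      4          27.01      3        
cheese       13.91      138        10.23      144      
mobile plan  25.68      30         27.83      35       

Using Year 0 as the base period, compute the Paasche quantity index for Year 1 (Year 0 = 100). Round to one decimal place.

107.2

Paasche quantity index uses current-period prices as weights.
ΣP(Year 1)·Q(Year 1) = 0.17×287 + 27.01×3 + 10.23×144 + 27.83×35 = 48.79 + 81.03 + 1473.12 + 974.05 = 2576.99
ΣP(Year 1)·Q(Year 0) = 0.17×296 + 27.01×4 + 10.23×138 + 27.83×30 = 50.32 + 108.04 + 1411.74 + 834.9 = 2405
Index = 2576.99 / 2405 × 100 = 107.1514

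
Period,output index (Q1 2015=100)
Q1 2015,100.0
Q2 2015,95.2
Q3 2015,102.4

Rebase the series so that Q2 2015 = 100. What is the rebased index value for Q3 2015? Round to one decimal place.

Rebased(Q3 2015) = 102.4 / 95.2 × 100 = 107.5630

107.6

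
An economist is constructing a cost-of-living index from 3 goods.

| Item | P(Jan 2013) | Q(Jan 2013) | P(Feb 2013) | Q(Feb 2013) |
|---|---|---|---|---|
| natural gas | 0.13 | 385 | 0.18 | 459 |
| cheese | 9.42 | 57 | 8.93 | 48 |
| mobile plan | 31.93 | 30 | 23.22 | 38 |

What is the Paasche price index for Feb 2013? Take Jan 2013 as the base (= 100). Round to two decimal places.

80.78

Paasche price index uses current-period quantities as weights.
ΣP(Feb 2013)·Q(Feb 2013) = 0.18×459 + 8.93×48 + 23.22×38 = 82.62 + 428.64 + 882.36 = 1393.62
ΣP(Jan 2013)·Q(Feb 2013) = 0.13×459 + 9.42×48 + 31.93×38 = 59.67 + 452.16 + 1213.34 = 1725.17
Index = 1393.62 / 1725.17 × 100 = 80.7816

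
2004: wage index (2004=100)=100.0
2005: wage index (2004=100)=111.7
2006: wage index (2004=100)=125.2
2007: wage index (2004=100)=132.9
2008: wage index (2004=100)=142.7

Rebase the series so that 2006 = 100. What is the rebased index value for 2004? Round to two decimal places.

Rebased(2004) = 100.0 / 125.2 × 100 = 79.8722

79.87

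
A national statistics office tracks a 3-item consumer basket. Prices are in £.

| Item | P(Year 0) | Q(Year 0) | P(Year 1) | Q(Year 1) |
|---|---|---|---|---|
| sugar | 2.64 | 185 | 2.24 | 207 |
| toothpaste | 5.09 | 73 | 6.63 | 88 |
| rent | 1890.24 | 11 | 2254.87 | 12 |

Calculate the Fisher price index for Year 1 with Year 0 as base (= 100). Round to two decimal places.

Laspeyres component (base-period weights):
ΣP(Year 1)Q(Year 0) = 2.24×185 + 6.63×73 + 2254.87×11 = 414.4 + 483.99 + 24803.57 = 25701.96
ΣP(Year 0)Q(Year 0) = 2.64×185 + 5.09×73 + 1890.24×11 = 488.4 + 371.57 + 20792.64 = 21652.61
L = 25701.96 / 21652.61 × 100 = 118.7014
Paasche component (current-period weights):
ΣP(Year 1)Q(Year 1) = 2.24×207 + 6.63×88 + 2254.87×12 = 463.68 + 583.44 + 27058.44 = 28105.56
ΣP(Year 0)Q(Year 1) = 2.64×207 + 5.09×88 + 1890.24×12 = 546.48 + 447.92 + 22682.88 = 23677.28
P = 28105.56 / 23677.28 × 100 = 118.7027
Fisher = √(L × P) = √(118.7014 × 118.7027) = 118.7020

118.70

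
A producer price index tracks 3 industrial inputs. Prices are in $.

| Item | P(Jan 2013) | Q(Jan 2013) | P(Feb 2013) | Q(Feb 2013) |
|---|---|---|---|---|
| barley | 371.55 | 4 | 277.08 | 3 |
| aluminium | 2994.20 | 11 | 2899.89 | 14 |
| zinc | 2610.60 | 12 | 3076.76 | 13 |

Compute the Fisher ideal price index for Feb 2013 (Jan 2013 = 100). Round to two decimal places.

Laspeyres component (base-period weights):
ΣP(Feb 2013)Q(Jan 2013) = 277.08×4 + 2899.89×11 + 3076.76×12 = 1108.32 + 31898.79 + 36921.12 = 69928.23
ΣP(Jan 2013)Q(Jan 2013) = 371.55×4 + 2994.20×11 + 2610.60×12 = 1486.2 + 32936.2 + 31327.2 = 65749.6
L = 69928.23 / 65749.6 × 100 = 106.3554
Paasche component (current-period weights):
ΣP(Feb 2013)Q(Feb 2013) = 277.08×3 + 2899.89×14 + 3076.76×13 = 831.24 + 40598.46 + 39997.88 = 81427.58
ΣP(Jan 2013)Q(Feb 2013) = 371.55×3 + 2994.20×14 + 2610.60×13 = 1114.65 + 41918.8 + 33937.8 = 76971.25
P = 81427.58 / 76971.25 × 100 = 105.7896
Fisher = √(L × P) = √(106.3554 × 105.7896) = 106.0721

106.07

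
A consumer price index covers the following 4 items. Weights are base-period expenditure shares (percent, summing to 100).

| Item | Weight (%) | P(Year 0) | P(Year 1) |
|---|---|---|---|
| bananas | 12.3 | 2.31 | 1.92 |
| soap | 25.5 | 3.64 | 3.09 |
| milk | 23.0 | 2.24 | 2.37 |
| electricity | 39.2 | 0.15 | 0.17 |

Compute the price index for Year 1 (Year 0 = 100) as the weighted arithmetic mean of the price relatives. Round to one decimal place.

100.6

bananas: 12.3 × (1.92/2.31) = 12.3 × 0.831169 = 10.2234
soap: 25.5 × (3.09/3.64) = 25.5 × 0.848901 = 21.6470
milk: 23.0 × (2.37/2.24) = 23.0 × 1.058036 = 24.3348
electricity: 39.2 × (0.17/0.15) = 39.2 × 1.133333 = 44.4267
Index = Σ wᵢ·(p₁ᵢ/p₀ᵢ) = 10.2234 + 21.6470 + 24.3348 + 44.4267 = 100.6318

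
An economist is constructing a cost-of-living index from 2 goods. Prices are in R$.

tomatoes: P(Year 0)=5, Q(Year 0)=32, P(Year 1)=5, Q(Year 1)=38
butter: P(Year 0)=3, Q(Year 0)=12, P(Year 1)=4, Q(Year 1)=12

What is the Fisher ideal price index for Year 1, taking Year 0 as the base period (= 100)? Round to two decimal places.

105.72

Laspeyres component (base-period weights):
ΣP(Year 1)Q(Year 0) = 5×32 + 4×12 = 160 + 48 = 208
ΣP(Year 0)Q(Year 0) = 5×32 + 3×12 = 160 + 36 = 196
L = 208 / 196 × 100 = 106.1224
Paasche component (current-period weights):
ΣP(Year 1)Q(Year 1) = 5×38 + 4×12 = 190 + 48 = 238
ΣP(Year 0)Q(Year 1) = 5×38 + 3×12 = 190 + 36 = 226
P = 238 / 226 × 100 = 105.3097
Fisher = √(L × P) = √(106.1224 × 105.3097) = 105.7153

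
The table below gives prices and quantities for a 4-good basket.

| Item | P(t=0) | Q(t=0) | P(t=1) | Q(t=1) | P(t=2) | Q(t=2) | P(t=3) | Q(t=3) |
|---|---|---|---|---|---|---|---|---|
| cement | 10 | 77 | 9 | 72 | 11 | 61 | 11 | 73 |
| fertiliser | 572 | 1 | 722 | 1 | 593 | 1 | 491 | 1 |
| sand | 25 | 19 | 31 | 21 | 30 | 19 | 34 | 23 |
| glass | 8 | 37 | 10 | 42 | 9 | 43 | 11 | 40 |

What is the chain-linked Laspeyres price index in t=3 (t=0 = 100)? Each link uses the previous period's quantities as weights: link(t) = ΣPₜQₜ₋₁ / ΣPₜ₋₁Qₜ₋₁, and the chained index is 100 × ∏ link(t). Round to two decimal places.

113.12

Link t=0→t=1:
ΣP(t=1)Q(t=0) = 9×77 + 722×1 + 31×19 + 10×37 = 693 + 722 + 589 + 370 = 2374
ΣP(t=0)Q(t=0) = 10×77 + 572×1 + 25×19 + 8×37 = 770 + 572 + 475 + 296 = 2113
link = 2374/2113 = 1.123521
Link t=1→t=2:
ΣP(t=2)Q(t=1) = 11×72 + 593×1 + 30×21 + 9×42 = 792 + 593 + 630 + 378 = 2393
ΣP(t=1)Q(t=1) = 9×72 + 722×1 + 31×21 + 10×42 = 648 + 722 + 651 + 420 = 2441
link = 2393/2441 = 0.980336
Link t=2→t=3:
ΣP(t=3)Q(t=2) = 11×61 + 491×1 + 34×19 + 11×43 = 671 + 491 + 646 + 473 = 2281
ΣP(t=2)Q(t=2) = 11×61 + 593×1 + 30×19 + 9×43 = 671 + 593 + 570 + 387 = 2221
link = 2281/2221 = 1.027015
Chained index = 100 × 1.123521 × 0.980336 × 1.027015 = 113.1183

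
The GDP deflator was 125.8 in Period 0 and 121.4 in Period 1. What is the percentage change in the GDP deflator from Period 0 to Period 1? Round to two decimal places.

-3.50%

Change = (121.4 − 125.8) / 125.8 × 100
       = -4.4 / 125.8 × 100 = -3.4976%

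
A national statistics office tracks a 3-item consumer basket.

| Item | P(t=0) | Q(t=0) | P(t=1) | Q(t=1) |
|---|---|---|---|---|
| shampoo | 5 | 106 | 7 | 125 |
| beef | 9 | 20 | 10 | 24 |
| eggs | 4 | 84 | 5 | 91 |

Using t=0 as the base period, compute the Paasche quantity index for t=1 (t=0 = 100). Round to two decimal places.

115.27

Paasche quantity index uses current-period prices as weights.
ΣP(t=1)·Q(t=1) = 7×125 + 10×24 + 5×91 = 875 + 240 + 455 = 1570
ΣP(t=1)·Q(t=0) = 7×106 + 10×20 + 5×84 = 742 + 200 + 420 = 1362
Index = 1570 / 1362 × 100 = 115.2717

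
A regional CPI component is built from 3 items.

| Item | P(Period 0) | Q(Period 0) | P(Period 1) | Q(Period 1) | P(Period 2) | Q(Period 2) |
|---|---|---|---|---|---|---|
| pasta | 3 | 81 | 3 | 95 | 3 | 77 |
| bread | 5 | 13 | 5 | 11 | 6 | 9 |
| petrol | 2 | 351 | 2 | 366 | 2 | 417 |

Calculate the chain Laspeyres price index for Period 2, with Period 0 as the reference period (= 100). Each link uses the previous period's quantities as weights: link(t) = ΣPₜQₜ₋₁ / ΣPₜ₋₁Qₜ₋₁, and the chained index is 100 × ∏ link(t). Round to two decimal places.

101.03

Link Period 0→Period 1:
ΣP(Period 1)Q(Period 0) = 3×81 + 5×13 + 2×351 = 243 + 65 + 702 = 1010
ΣP(Period 0)Q(Period 0) = 3×81 + 5×13 + 2×351 = 243 + 65 + 702 = 1010
link = 1010/1010 = 1.000000
Link Period 1→Period 2:
ΣP(Period 2)Q(Period 1) = 3×95 + 6×11 + 2×366 = 285 + 66 + 732 = 1083
ΣP(Period 1)Q(Period 1) = 3×95 + 5×11 + 2×366 = 285 + 55 + 732 = 1072
link = 1083/1072 = 1.010261
Chained index = 100 × 1.000000 × 1.010261 = 101.0261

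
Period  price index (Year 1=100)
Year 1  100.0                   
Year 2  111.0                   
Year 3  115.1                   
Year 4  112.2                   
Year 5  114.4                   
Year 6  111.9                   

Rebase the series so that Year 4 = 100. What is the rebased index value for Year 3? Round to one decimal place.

102.6

Rebased(Year 3) = 115.1 / 112.2 × 100 = 102.5847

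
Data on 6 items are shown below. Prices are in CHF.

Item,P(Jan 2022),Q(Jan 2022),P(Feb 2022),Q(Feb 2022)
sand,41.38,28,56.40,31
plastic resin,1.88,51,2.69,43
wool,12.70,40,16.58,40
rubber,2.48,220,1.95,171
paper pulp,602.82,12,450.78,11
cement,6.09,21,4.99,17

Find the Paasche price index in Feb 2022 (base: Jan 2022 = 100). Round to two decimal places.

87.53

Paasche price index uses current-period quantities as weights.
ΣP(Feb 2022)·Q(Feb 2022) = 56.40×31 + 2.69×43 + 16.58×40 + 1.95×171 + 450.78×11 + 4.99×17 = 1748.4 + 115.67 + 663.2 + 333.45 + 4958.58 + 84.83 = 7904.13
ΣP(Jan 2022)·Q(Feb 2022) = 41.38×31 + 1.88×43 + 12.70×40 + 2.48×171 + 602.82×11 + 6.09×17 = 1282.78 + 80.84 + 508 + 424.08 + 6631.02 + 103.53 = 9030.25
Index = 7904.13 / 9030.25 × 100 = 87.5295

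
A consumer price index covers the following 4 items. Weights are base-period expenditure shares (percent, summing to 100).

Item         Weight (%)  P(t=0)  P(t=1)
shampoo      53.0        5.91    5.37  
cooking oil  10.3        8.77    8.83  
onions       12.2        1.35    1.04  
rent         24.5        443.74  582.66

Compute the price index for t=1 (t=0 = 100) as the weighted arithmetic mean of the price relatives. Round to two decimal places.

shampoo: 53.0 × (5.37/5.91) = 53.0 × 0.908629 = 48.1574
cooking oil: 10.3 × (8.83/8.77) = 10.3 × 1.006842 = 10.3705
onions: 12.2 × (1.04/1.35) = 12.2 × 0.770370 = 9.3985
rent: 24.5 × (582.66/443.74) = 24.5 × 1.313066 = 32.1701
Index = Σ wᵢ·(p₁ᵢ/p₀ᵢ) = 48.1574 + 10.3705 + 9.3985 + 32.1701 = 100.0965

100.10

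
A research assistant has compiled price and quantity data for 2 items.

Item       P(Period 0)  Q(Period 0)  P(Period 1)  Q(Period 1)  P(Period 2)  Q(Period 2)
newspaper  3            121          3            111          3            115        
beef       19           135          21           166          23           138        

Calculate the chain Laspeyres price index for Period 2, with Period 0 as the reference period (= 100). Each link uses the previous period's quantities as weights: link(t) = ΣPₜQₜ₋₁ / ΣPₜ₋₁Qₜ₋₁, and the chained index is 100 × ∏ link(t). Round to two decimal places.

Link Period 0→Period 1:
ΣP(Period 1)Q(Period 0) = 3×121 + 21×135 = 363 + 2835 = 3198
ΣP(Period 0)Q(Period 0) = 3×121 + 19×135 = 363 + 2565 = 2928
link = 3198/2928 = 1.092213
Link Period 1→Period 2:
ΣP(Period 2)Q(Period 1) = 3×111 + 23×166 = 333 + 3818 = 4151
ΣP(Period 1)Q(Period 1) = 3×111 + 21×166 = 333 + 3486 = 3819
link = 4151/3819 = 1.086934
Chained index = 100 × 1.092213 × 1.086934 = 118.7163

118.72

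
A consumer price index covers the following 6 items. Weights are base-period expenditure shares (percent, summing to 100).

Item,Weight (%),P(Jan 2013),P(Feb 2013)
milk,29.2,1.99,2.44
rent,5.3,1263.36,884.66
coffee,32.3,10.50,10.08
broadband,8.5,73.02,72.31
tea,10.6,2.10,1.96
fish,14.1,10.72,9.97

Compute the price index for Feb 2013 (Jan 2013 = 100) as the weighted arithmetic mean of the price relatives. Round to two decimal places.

milk: 29.2 × (2.44/1.99) = 29.2 × 1.226131 = 35.8030
rent: 5.3 × (884.66/1263.36) = 5.3 × 0.700244 = 3.7113
coffee: 32.3 × (10.08/10.50) = 32.3 × 0.960000 = 31.0080
broadband: 8.5 × (72.31/73.02) = 8.5 × 0.990277 = 8.4174
tea: 10.6 × (1.96/2.10) = 10.6 × 0.933333 = 9.8933
fish: 14.1 × (9.97/10.72) = 14.1 × 0.930037 = 13.1135
Index = Σ wᵢ·(p₁ᵢ/p₀ᵢ) = 35.8030 + 3.7113 + 31.0080 + 8.4174 + 9.8933 + 13.1135 = 101.9465

101.95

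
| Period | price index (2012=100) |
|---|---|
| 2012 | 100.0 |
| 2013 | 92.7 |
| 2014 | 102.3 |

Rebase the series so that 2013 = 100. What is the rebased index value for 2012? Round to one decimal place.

107.9

Rebased(2012) = 100.0 / 92.7 × 100 = 107.8749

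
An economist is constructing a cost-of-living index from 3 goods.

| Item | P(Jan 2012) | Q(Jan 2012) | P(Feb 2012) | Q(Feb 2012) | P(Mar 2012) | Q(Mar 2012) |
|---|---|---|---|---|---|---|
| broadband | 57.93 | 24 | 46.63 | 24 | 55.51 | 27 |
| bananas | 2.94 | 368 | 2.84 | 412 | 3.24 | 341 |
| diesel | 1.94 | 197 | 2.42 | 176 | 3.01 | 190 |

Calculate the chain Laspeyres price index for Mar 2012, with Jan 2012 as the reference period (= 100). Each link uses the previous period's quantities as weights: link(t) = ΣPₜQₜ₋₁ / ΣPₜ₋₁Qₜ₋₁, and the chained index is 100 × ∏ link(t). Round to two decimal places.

108.94

Link Jan 2012→Feb 2012:
ΣP(Feb 2012)Q(Jan 2012) = 46.63×24 + 2.84×368 + 2.42×197 = 1119.12 + 1045.12 + 476.74 = 2640.98
ΣP(Jan 2012)Q(Jan 2012) = 57.93×24 + 2.94×368 + 1.94×197 = 1390.32 + 1081.92 + 382.18 = 2854.42
link = 2640.98/2854.42 = 0.925225
Link Feb 2012→Mar 2012:
ΣP(Mar 2012)Q(Feb 2012) = 55.51×24 + 3.24×412 + 3.01×176 = 1332.24 + 1334.88 + 529.76 = 3196.88
ΣP(Feb 2012)Q(Feb 2012) = 46.63×24 + 2.84×412 + 2.42×176 = 1119.12 + 1170.08 + 425.92 = 2715.12
link = 3196.88/2715.12 = 1.177436
Chained index = 100 × 0.925225 × 1.177436 = 108.9393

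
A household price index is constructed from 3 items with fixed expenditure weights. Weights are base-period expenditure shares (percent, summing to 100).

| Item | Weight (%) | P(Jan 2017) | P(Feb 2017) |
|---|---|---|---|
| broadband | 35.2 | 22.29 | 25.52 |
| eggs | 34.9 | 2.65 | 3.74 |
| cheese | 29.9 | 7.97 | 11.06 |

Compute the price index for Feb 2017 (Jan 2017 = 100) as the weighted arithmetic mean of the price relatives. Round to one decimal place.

broadband: 35.2 × (25.52/22.29) = 35.2 × 1.144908 = 40.3008
eggs: 34.9 × (3.74/2.65) = 34.9 × 1.411321 = 49.2551
cheese: 29.9 × (11.06/7.97) = 29.9 × 1.387704 = 41.4923
Index = Σ wᵢ·(p₁ᵢ/p₀ᵢ) = 40.3008 + 49.2551 + 41.4923 = 131.0482

131.0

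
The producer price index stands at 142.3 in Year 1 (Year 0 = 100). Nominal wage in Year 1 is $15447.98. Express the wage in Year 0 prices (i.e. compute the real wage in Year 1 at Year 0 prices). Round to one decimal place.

Real = Nominal ÷ (Index/100) = 15447.98 ÷ (142.3/100)
     = 15447.98 ÷ 1.423 = 10855.9241

10855.9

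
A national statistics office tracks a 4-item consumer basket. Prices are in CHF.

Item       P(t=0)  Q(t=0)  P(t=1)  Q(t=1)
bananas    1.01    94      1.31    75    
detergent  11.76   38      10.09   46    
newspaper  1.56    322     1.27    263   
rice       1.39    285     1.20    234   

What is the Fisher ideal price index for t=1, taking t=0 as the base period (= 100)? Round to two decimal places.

Laspeyres component (base-period weights):
ΣP(t=1)Q(t=0) = 1.31×94 + 10.09×38 + 1.27×322 + 1.20×285 = 123.14 + 383.42 + 408.94 + 342 = 1257.5
ΣP(t=0)Q(t=0) = 1.01×94 + 11.76×38 + 1.56×322 + 1.39×285 = 94.94 + 446.88 + 502.32 + 396.15 = 1440.29
L = 1257.5 / 1440.29 × 100 = 87.3088
Paasche component (current-period weights):
ΣP(t=1)Q(t=1) = 1.31×75 + 10.09×46 + 1.27×263 + 1.20×234 = 98.25 + 464.14 + 334.01 + 280.8 = 1177.2
ΣP(t=0)Q(t=1) = 1.01×75 + 11.76×46 + 1.56×263 + 1.39×234 = 75.75 + 540.96 + 410.28 + 325.26 = 1352.25
P = 1177.2 / 1352.25 × 100 = 87.0549
Fisher = √(L × P) = √(87.3088 × 87.0549) = 87.1818

87.18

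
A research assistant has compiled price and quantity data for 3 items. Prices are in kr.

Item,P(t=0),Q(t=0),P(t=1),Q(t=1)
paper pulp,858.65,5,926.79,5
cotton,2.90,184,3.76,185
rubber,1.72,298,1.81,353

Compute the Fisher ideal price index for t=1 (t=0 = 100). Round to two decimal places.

Laspeyres component (base-period weights):
ΣP(t=1)Q(t=0) = 926.79×5 + 3.76×184 + 1.81×298 = 4633.95 + 691.84 + 539.38 = 5865.17
ΣP(t=0)Q(t=0) = 858.65×5 + 2.90×184 + 1.72×298 = 4293.25 + 533.6 + 512.56 = 5339.41
L = 5865.17 / 5339.41 × 100 = 109.8468
Paasche component (current-period weights):
ΣP(t=1)Q(t=1) = 926.79×5 + 3.76×185 + 1.81×353 = 4633.95 + 695.6 + 638.93 = 5968.48
ΣP(t=0)Q(t=1) = 858.65×5 + 2.90×185 + 1.72×353 = 4293.25 + 536.5 + 607.16 = 5436.91
P = 5968.48 / 5436.91 × 100 = 109.7771
Fisher = √(L × P) = √(109.8468 × 109.7771) = 109.8119

109.81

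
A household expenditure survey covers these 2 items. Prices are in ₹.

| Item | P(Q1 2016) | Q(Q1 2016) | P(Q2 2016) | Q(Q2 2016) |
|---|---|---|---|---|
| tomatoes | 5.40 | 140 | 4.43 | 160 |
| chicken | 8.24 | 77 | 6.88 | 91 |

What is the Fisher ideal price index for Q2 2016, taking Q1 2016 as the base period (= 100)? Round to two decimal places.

Laspeyres component (base-period weights):
ΣP(Q2 2016)Q(Q1 2016) = 4.43×140 + 6.88×77 = 620.2 + 529.76 = 1149.96
ΣP(Q1 2016)Q(Q1 2016) = 5.40×140 + 8.24×77 = 756 + 634.48 = 1390.48
L = 1149.96 / 1390.48 × 100 = 82.7024
Paasche component (current-period weights):
ΣP(Q2 2016)Q(Q2 2016) = 4.43×160 + 6.88×91 = 708.8 + 626.08 = 1334.88
ΣP(Q1 2016)Q(Q2 2016) = 5.40×160 + 8.24×91 = 864 + 749.84 = 1613.84
P = 1334.88 / 1613.84 × 100 = 82.7145
Fisher = √(L × P) = √(82.7024 × 82.7145) = 82.7084

82.71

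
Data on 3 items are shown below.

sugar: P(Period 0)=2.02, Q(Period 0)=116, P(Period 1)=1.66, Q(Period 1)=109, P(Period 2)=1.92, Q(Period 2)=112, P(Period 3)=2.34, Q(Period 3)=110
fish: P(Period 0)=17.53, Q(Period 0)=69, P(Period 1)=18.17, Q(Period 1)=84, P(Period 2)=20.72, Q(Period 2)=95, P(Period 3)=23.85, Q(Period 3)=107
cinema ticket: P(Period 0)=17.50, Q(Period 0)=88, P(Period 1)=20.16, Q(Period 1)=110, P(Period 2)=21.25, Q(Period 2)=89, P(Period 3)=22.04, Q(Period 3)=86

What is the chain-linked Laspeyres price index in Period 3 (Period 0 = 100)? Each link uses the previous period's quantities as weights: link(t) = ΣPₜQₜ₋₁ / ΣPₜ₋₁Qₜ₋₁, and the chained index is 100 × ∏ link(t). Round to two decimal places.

129.89

Link Period 0→Period 1:
ΣP(Period 1)Q(Period 0) = 1.66×116 + 18.17×69 + 20.16×88 = 192.56 + 1253.73 + 1774.08 = 3220.37
ΣP(Period 0)Q(Period 0) = 2.02×116 + 17.53×69 + 17.50×88 = 234.32 + 1209.57 + 1540 = 2983.89
link = 3220.37/2983.89 = 1.079252
Link Period 1→Period 2:
ΣP(Period 2)Q(Period 1) = 1.92×109 + 20.72×84 + 21.25×110 = 209.28 + 1740.48 + 2337.5 = 4287.26
ΣP(Period 1)Q(Period 1) = 1.66×109 + 18.17×84 + 20.16×110 = 180.94 + 1526.28 + 2217.6 = 3924.82
link = 4287.26/3924.82 = 1.092346
Link Period 2→Period 3:
ΣP(Period 3)Q(Period 2) = 2.34×112 + 23.85×95 + 22.04×89 = 262.08 + 2265.75 + 1961.56 = 4489.39
ΣP(Period 2)Q(Period 2) = 1.92×112 + 20.72×95 + 21.25×89 = 215.04 + 1968.4 + 1891.25 = 4074.69
link = 4489.39/4074.69 = 1.101775
Chained index = 100 × 1.079252 × 1.092346 × 1.101775 = 129.8900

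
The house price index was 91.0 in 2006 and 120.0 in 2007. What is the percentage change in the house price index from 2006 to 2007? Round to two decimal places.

Change = (120.0 − 91.0) / 91.0 × 100
       = 29.0 / 91.0 × 100 = 31.8681%

31.87%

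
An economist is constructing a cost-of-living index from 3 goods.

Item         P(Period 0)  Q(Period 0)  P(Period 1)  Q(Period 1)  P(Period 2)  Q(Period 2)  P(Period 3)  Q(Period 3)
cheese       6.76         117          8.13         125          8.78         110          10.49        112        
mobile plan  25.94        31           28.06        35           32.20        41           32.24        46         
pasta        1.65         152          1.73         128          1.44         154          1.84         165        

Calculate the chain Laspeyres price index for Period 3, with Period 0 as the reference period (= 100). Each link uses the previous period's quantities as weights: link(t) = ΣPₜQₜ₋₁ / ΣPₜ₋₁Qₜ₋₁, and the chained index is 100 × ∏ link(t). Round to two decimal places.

Link Period 0→Period 1:
ΣP(Period 1)Q(Period 0) = 8.13×117 + 28.06×31 + 1.73×152 = 951.21 + 869.86 + 262.96 = 2084.03
ΣP(Period 0)Q(Period 0) = 6.76×117 + 25.94×31 + 1.65×152 = 790.92 + 804.14 + 250.8 = 1845.86
link = 2084.03/1845.86 = 1.129029
Link Period 1→Period 2:
ΣP(Period 2)Q(Period 1) = 8.78×125 + 32.20×35 + 1.44×128 = 1097.5 + 1127 + 184.32 = 2408.82
ΣP(Period 1)Q(Period 1) = 8.13×125 + 28.06×35 + 1.73×128 = 1016.25 + 982.1 + 221.44 = 2219.79
link = 2408.82/2219.79 = 1.085157
Link Period 2→Period 3:
ΣP(Period 3)Q(Period 2) = 10.49×110 + 32.24×41 + 1.84×154 = 1153.9 + 1321.84 + 283.36 = 2759.1
ΣP(Period 2)Q(Period 2) = 8.78×110 + 32.20×41 + 1.44×154 = 965.8 + 1320.2 + 221.76 = 2507.76
link = 2759.1/2507.76 = 1.100225
Chained index = 100 × 1.129029 × 1.085157 × 1.100225 = 134.7967

134.80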